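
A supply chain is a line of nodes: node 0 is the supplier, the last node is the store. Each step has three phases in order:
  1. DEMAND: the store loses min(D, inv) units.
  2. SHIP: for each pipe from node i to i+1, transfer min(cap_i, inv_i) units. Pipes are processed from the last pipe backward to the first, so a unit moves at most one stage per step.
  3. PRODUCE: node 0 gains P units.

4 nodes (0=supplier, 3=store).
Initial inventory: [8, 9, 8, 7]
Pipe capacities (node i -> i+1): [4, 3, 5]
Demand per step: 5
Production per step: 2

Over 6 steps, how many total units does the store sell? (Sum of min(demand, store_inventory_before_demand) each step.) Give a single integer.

Answer: 27

Derivation:
Step 1: sold=5 (running total=5) -> [6 10 6 7]
Step 2: sold=5 (running total=10) -> [4 11 4 7]
Step 3: sold=5 (running total=15) -> [2 12 3 6]
Step 4: sold=5 (running total=20) -> [2 11 3 4]
Step 5: sold=4 (running total=24) -> [2 10 3 3]
Step 6: sold=3 (running total=27) -> [2 9 3 3]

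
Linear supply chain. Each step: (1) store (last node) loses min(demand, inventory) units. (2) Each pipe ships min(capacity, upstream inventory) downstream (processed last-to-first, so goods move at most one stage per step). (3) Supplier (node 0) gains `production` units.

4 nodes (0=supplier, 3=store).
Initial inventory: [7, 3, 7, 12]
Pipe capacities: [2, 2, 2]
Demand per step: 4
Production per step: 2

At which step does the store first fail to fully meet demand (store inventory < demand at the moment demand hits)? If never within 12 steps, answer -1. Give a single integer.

Step 1: demand=4,sold=4 ship[2->3]=2 ship[1->2]=2 ship[0->1]=2 prod=2 -> [7 3 7 10]
Step 2: demand=4,sold=4 ship[2->3]=2 ship[1->2]=2 ship[0->1]=2 prod=2 -> [7 3 7 8]
Step 3: demand=4,sold=4 ship[2->3]=2 ship[1->2]=2 ship[0->1]=2 prod=2 -> [7 3 7 6]
Step 4: demand=4,sold=4 ship[2->3]=2 ship[1->2]=2 ship[0->1]=2 prod=2 -> [7 3 7 4]
Step 5: demand=4,sold=4 ship[2->3]=2 ship[1->2]=2 ship[0->1]=2 prod=2 -> [7 3 7 2]
Step 6: demand=4,sold=2 ship[2->3]=2 ship[1->2]=2 ship[0->1]=2 prod=2 -> [7 3 7 2]
Step 7: demand=4,sold=2 ship[2->3]=2 ship[1->2]=2 ship[0->1]=2 prod=2 -> [7 3 7 2]
Step 8: demand=4,sold=2 ship[2->3]=2 ship[1->2]=2 ship[0->1]=2 prod=2 -> [7 3 7 2]
Step 9: demand=4,sold=2 ship[2->3]=2 ship[1->2]=2 ship[0->1]=2 prod=2 -> [7 3 7 2]
Step 10: demand=4,sold=2 ship[2->3]=2 ship[1->2]=2 ship[0->1]=2 prod=2 -> [7 3 7 2]
Step 11: demand=4,sold=2 ship[2->3]=2 ship[1->2]=2 ship[0->1]=2 prod=2 -> [7 3 7 2]
Step 12: demand=4,sold=2 ship[2->3]=2 ship[1->2]=2 ship[0->1]=2 prod=2 -> [7 3 7 2]
First stockout at step 6

6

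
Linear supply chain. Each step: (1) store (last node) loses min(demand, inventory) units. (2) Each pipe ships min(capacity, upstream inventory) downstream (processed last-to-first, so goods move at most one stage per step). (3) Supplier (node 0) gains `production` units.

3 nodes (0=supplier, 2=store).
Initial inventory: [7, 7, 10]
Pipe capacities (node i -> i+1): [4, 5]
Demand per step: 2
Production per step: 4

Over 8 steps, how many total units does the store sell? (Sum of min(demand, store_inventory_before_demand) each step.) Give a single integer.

Answer: 16

Derivation:
Step 1: sold=2 (running total=2) -> [7 6 13]
Step 2: sold=2 (running total=4) -> [7 5 16]
Step 3: sold=2 (running total=6) -> [7 4 19]
Step 4: sold=2 (running total=8) -> [7 4 21]
Step 5: sold=2 (running total=10) -> [7 4 23]
Step 6: sold=2 (running total=12) -> [7 4 25]
Step 7: sold=2 (running total=14) -> [7 4 27]
Step 8: sold=2 (running total=16) -> [7 4 29]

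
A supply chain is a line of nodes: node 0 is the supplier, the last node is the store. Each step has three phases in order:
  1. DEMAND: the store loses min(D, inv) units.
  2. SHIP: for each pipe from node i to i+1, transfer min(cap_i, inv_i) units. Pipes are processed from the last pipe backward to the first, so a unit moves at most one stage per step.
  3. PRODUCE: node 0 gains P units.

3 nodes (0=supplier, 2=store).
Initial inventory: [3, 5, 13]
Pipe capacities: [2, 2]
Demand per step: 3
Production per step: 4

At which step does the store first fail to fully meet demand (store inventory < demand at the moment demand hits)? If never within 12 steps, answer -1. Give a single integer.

Step 1: demand=3,sold=3 ship[1->2]=2 ship[0->1]=2 prod=4 -> [5 5 12]
Step 2: demand=3,sold=3 ship[1->2]=2 ship[0->1]=2 prod=4 -> [7 5 11]
Step 3: demand=3,sold=3 ship[1->2]=2 ship[0->1]=2 prod=4 -> [9 5 10]
Step 4: demand=3,sold=3 ship[1->2]=2 ship[0->1]=2 prod=4 -> [11 5 9]
Step 5: demand=3,sold=3 ship[1->2]=2 ship[0->1]=2 prod=4 -> [13 5 8]
Step 6: demand=3,sold=3 ship[1->2]=2 ship[0->1]=2 prod=4 -> [15 5 7]
Step 7: demand=3,sold=3 ship[1->2]=2 ship[0->1]=2 prod=4 -> [17 5 6]
Step 8: demand=3,sold=3 ship[1->2]=2 ship[0->1]=2 prod=4 -> [19 5 5]
Step 9: demand=3,sold=3 ship[1->2]=2 ship[0->1]=2 prod=4 -> [21 5 4]
Step 10: demand=3,sold=3 ship[1->2]=2 ship[0->1]=2 prod=4 -> [23 5 3]
Step 11: demand=3,sold=3 ship[1->2]=2 ship[0->1]=2 prod=4 -> [25 5 2]
Step 12: demand=3,sold=2 ship[1->2]=2 ship[0->1]=2 prod=4 -> [27 5 2]
First stockout at step 12

12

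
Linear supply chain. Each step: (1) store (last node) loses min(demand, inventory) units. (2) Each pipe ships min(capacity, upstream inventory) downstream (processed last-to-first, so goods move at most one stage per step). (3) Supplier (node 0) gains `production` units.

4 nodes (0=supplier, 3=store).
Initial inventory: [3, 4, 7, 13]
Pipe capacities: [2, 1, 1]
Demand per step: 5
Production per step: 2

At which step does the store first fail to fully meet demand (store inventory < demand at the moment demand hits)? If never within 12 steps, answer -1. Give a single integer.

Step 1: demand=5,sold=5 ship[2->3]=1 ship[1->2]=1 ship[0->1]=2 prod=2 -> [3 5 7 9]
Step 2: demand=5,sold=5 ship[2->3]=1 ship[1->2]=1 ship[0->1]=2 prod=2 -> [3 6 7 5]
Step 3: demand=5,sold=5 ship[2->3]=1 ship[1->2]=1 ship[0->1]=2 prod=2 -> [3 7 7 1]
Step 4: demand=5,sold=1 ship[2->3]=1 ship[1->2]=1 ship[0->1]=2 prod=2 -> [3 8 7 1]
Step 5: demand=5,sold=1 ship[2->3]=1 ship[1->2]=1 ship[0->1]=2 prod=2 -> [3 9 7 1]
Step 6: demand=5,sold=1 ship[2->3]=1 ship[1->2]=1 ship[0->1]=2 prod=2 -> [3 10 7 1]
Step 7: demand=5,sold=1 ship[2->3]=1 ship[1->2]=1 ship[0->1]=2 prod=2 -> [3 11 7 1]
Step 8: demand=5,sold=1 ship[2->3]=1 ship[1->2]=1 ship[0->1]=2 prod=2 -> [3 12 7 1]
Step 9: demand=5,sold=1 ship[2->3]=1 ship[1->2]=1 ship[0->1]=2 prod=2 -> [3 13 7 1]
Step 10: demand=5,sold=1 ship[2->3]=1 ship[1->2]=1 ship[0->1]=2 prod=2 -> [3 14 7 1]
Step 11: demand=5,sold=1 ship[2->3]=1 ship[1->2]=1 ship[0->1]=2 prod=2 -> [3 15 7 1]
Step 12: demand=5,sold=1 ship[2->3]=1 ship[1->2]=1 ship[0->1]=2 prod=2 -> [3 16 7 1]
First stockout at step 4

4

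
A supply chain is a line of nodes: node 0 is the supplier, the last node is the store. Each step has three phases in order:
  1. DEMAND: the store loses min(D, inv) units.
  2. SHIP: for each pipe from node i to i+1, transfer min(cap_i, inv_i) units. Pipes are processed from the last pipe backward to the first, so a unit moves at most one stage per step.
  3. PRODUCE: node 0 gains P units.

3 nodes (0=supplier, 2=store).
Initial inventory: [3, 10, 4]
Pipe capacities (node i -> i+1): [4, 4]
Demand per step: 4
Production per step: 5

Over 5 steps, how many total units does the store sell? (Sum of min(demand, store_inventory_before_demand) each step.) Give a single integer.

Step 1: sold=4 (running total=4) -> [5 9 4]
Step 2: sold=4 (running total=8) -> [6 9 4]
Step 3: sold=4 (running total=12) -> [7 9 4]
Step 4: sold=4 (running total=16) -> [8 9 4]
Step 5: sold=4 (running total=20) -> [9 9 4]

Answer: 20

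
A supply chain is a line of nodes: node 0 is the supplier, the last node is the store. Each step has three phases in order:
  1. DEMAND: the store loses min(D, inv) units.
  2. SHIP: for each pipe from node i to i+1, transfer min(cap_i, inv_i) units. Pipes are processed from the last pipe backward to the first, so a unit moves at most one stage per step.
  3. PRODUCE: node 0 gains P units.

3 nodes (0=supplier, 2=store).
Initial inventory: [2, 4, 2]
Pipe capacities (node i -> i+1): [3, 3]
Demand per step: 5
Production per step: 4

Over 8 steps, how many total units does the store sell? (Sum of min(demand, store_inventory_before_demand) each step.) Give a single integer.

Step 1: sold=2 (running total=2) -> [4 3 3]
Step 2: sold=3 (running total=5) -> [5 3 3]
Step 3: sold=3 (running total=8) -> [6 3 3]
Step 4: sold=3 (running total=11) -> [7 3 3]
Step 5: sold=3 (running total=14) -> [8 3 3]
Step 6: sold=3 (running total=17) -> [9 3 3]
Step 7: sold=3 (running total=20) -> [10 3 3]
Step 8: sold=3 (running total=23) -> [11 3 3]

Answer: 23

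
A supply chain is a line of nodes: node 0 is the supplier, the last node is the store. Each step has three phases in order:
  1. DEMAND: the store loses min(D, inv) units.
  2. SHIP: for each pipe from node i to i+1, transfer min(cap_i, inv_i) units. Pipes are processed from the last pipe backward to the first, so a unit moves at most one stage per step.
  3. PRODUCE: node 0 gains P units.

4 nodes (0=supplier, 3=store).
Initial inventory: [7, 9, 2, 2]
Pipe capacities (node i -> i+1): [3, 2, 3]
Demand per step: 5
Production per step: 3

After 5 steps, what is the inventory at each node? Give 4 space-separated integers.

Step 1: demand=5,sold=2 ship[2->3]=2 ship[1->2]=2 ship[0->1]=3 prod=3 -> inv=[7 10 2 2]
Step 2: demand=5,sold=2 ship[2->3]=2 ship[1->2]=2 ship[0->1]=3 prod=3 -> inv=[7 11 2 2]
Step 3: demand=5,sold=2 ship[2->3]=2 ship[1->2]=2 ship[0->1]=3 prod=3 -> inv=[7 12 2 2]
Step 4: demand=5,sold=2 ship[2->3]=2 ship[1->2]=2 ship[0->1]=3 prod=3 -> inv=[7 13 2 2]
Step 5: demand=5,sold=2 ship[2->3]=2 ship[1->2]=2 ship[0->1]=3 prod=3 -> inv=[7 14 2 2]

7 14 2 2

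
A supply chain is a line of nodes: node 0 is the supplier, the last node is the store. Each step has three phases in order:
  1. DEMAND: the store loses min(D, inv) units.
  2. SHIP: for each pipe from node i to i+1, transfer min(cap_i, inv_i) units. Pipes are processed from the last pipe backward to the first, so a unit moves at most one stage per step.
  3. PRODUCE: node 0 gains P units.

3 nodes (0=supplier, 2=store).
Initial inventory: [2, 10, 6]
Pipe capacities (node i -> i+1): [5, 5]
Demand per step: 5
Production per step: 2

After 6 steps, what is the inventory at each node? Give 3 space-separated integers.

Step 1: demand=5,sold=5 ship[1->2]=5 ship[0->1]=2 prod=2 -> inv=[2 7 6]
Step 2: demand=5,sold=5 ship[1->2]=5 ship[0->1]=2 prod=2 -> inv=[2 4 6]
Step 3: demand=5,sold=5 ship[1->2]=4 ship[0->1]=2 prod=2 -> inv=[2 2 5]
Step 4: demand=5,sold=5 ship[1->2]=2 ship[0->1]=2 prod=2 -> inv=[2 2 2]
Step 5: demand=5,sold=2 ship[1->2]=2 ship[0->1]=2 prod=2 -> inv=[2 2 2]
Step 6: demand=5,sold=2 ship[1->2]=2 ship[0->1]=2 prod=2 -> inv=[2 2 2]

2 2 2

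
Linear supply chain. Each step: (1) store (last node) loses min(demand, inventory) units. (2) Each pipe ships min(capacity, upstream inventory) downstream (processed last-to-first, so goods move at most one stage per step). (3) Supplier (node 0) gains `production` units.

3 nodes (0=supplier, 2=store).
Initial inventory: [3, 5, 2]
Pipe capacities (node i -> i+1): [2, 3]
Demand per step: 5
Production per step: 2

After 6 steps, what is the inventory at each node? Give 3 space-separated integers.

Step 1: demand=5,sold=2 ship[1->2]=3 ship[0->1]=2 prod=2 -> inv=[3 4 3]
Step 2: demand=5,sold=3 ship[1->2]=3 ship[0->1]=2 prod=2 -> inv=[3 3 3]
Step 3: demand=5,sold=3 ship[1->2]=3 ship[0->1]=2 prod=2 -> inv=[3 2 3]
Step 4: demand=5,sold=3 ship[1->2]=2 ship[0->1]=2 prod=2 -> inv=[3 2 2]
Step 5: demand=5,sold=2 ship[1->2]=2 ship[0->1]=2 prod=2 -> inv=[3 2 2]
Step 6: demand=5,sold=2 ship[1->2]=2 ship[0->1]=2 prod=2 -> inv=[3 2 2]

3 2 2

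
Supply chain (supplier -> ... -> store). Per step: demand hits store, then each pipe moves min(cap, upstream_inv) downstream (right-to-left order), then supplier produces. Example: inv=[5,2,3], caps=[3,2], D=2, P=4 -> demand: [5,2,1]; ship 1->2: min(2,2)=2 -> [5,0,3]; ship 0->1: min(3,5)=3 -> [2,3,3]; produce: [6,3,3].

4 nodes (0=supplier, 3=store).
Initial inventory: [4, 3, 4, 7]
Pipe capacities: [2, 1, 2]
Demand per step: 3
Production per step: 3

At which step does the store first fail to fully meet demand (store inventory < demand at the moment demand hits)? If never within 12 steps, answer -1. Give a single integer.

Step 1: demand=3,sold=3 ship[2->3]=2 ship[1->2]=1 ship[0->1]=2 prod=3 -> [5 4 3 6]
Step 2: demand=3,sold=3 ship[2->3]=2 ship[1->2]=1 ship[0->1]=2 prod=3 -> [6 5 2 5]
Step 3: demand=3,sold=3 ship[2->3]=2 ship[1->2]=1 ship[0->1]=2 prod=3 -> [7 6 1 4]
Step 4: demand=3,sold=3 ship[2->3]=1 ship[1->2]=1 ship[0->1]=2 prod=3 -> [8 7 1 2]
Step 5: demand=3,sold=2 ship[2->3]=1 ship[1->2]=1 ship[0->1]=2 prod=3 -> [9 8 1 1]
Step 6: demand=3,sold=1 ship[2->3]=1 ship[1->2]=1 ship[0->1]=2 prod=3 -> [10 9 1 1]
Step 7: demand=3,sold=1 ship[2->3]=1 ship[1->2]=1 ship[0->1]=2 prod=3 -> [11 10 1 1]
Step 8: demand=3,sold=1 ship[2->3]=1 ship[1->2]=1 ship[0->1]=2 prod=3 -> [12 11 1 1]
Step 9: demand=3,sold=1 ship[2->3]=1 ship[1->2]=1 ship[0->1]=2 prod=3 -> [13 12 1 1]
Step 10: demand=3,sold=1 ship[2->3]=1 ship[1->2]=1 ship[0->1]=2 prod=3 -> [14 13 1 1]
Step 11: demand=3,sold=1 ship[2->3]=1 ship[1->2]=1 ship[0->1]=2 prod=3 -> [15 14 1 1]
Step 12: demand=3,sold=1 ship[2->3]=1 ship[1->2]=1 ship[0->1]=2 prod=3 -> [16 15 1 1]
First stockout at step 5

5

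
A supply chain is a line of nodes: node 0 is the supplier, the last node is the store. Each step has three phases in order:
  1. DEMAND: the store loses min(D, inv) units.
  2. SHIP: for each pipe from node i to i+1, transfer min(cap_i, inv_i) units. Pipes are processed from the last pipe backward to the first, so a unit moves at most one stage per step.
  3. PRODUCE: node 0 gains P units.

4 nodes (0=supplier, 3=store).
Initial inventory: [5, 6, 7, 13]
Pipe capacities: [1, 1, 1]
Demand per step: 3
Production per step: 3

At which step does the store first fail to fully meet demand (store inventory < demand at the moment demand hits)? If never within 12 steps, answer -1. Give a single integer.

Step 1: demand=3,sold=3 ship[2->3]=1 ship[1->2]=1 ship[0->1]=1 prod=3 -> [7 6 7 11]
Step 2: demand=3,sold=3 ship[2->3]=1 ship[1->2]=1 ship[0->1]=1 prod=3 -> [9 6 7 9]
Step 3: demand=3,sold=3 ship[2->3]=1 ship[1->2]=1 ship[0->1]=1 prod=3 -> [11 6 7 7]
Step 4: demand=3,sold=3 ship[2->3]=1 ship[1->2]=1 ship[0->1]=1 prod=3 -> [13 6 7 5]
Step 5: demand=3,sold=3 ship[2->3]=1 ship[1->2]=1 ship[0->1]=1 prod=3 -> [15 6 7 3]
Step 6: demand=3,sold=3 ship[2->3]=1 ship[1->2]=1 ship[0->1]=1 prod=3 -> [17 6 7 1]
Step 7: demand=3,sold=1 ship[2->3]=1 ship[1->2]=1 ship[0->1]=1 prod=3 -> [19 6 7 1]
Step 8: demand=3,sold=1 ship[2->3]=1 ship[1->2]=1 ship[0->1]=1 prod=3 -> [21 6 7 1]
Step 9: demand=3,sold=1 ship[2->3]=1 ship[1->2]=1 ship[0->1]=1 prod=3 -> [23 6 7 1]
Step 10: demand=3,sold=1 ship[2->3]=1 ship[1->2]=1 ship[0->1]=1 prod=3 -> [25 6 7 1]
Step 11: demand=3,sold=1 ship[2->3]=1 ship[1->2]=1 ship[0->1]=1 prod=3 -> [27 6 7 1]
Step 12: demand=3,sold=1 ship[2->3]=1 ship[1->2]=1 ship[0->1]=1 prod=3 -> [29 6 7 1]
First stockout at step 7

7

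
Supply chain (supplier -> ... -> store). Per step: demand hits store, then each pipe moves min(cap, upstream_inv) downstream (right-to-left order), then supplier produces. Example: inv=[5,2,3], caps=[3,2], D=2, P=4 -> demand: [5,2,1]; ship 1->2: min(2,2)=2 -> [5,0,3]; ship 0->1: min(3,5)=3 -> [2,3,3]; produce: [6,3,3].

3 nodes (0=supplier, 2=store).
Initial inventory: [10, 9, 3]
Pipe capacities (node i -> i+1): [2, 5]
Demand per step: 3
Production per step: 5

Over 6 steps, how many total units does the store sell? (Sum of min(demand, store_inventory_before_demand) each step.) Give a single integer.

Step 1: sold=3 (running total=3) -> [13 6 5]
Step 2: sold=3 (running total=6) -> [16 3 7]
Step 3: sold=3 (running total=9) -> [19 2 7]
Step 4: sold=3 (running total=12) -> [22 2 6]
Step 5: sold=3 (running total=15) -> [25 2 5]
Step 6: sold=3 (running total=18) -> [28 2 4]

Answer: 18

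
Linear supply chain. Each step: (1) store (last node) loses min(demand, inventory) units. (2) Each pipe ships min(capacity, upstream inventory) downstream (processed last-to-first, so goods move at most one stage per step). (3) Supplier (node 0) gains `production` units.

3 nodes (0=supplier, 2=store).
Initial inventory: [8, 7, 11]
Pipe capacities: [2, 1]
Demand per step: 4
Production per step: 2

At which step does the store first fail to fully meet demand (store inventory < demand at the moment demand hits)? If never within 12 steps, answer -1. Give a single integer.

Step 1: demand=4,sold=4 ship[1->2]=1 ship[0->1]=2 prod=2 -> [8 8 8]
Step 2: demand=4,sold=4 ship[1->2]=1 ship[0->1]=2 prod=2 -> [8 9 5]
Step 3: demand=4,sold=4 ship[1->2]=1 ship[0->1]=2 prod=2 -> [8 10 2]
Step 4: demand=4,sold=2 ship[1->2]=1 ship[0->1]=2 prod=2 -> [8 11 1]
Step 5: demand=4,sold=1 ship[1->2]=1 ship[0->1]=2 prod=2 -> [8 12 1]
Step 6: demand=4,sold=1 ship[1->2]=1 ship[0->1]=2 prod=2 -> [8 13 1]
Step 7: demand=4,sold=1 ship[1->2]=1 ship[0->1]=2 prod=2 -> [8 14 1]
Step 8: demand=4,sold=1 ship[1->2]=1 ship[0->1]=2 prod=2 -> [8 15 1]
Step 9: demand=4,sold=1 ship[1->2]=1 ship[0->1]=2 prod=2 -> [8 16 1]
Step 10: demand=4,sold=1 ship[1->2]=1 ship[0->1]=2 prod=2 -> [8 17 1]
Step 11: demand=4,sold=1 ship[1->2]=1 ship[0->1]=2 prod=2 -> [8 18 1]
Step 12: demand=4,sold=1 ship[1->2]=1 ship[0->1]=2 prod=2 -> [8 19 1]
First stockout at step 4

4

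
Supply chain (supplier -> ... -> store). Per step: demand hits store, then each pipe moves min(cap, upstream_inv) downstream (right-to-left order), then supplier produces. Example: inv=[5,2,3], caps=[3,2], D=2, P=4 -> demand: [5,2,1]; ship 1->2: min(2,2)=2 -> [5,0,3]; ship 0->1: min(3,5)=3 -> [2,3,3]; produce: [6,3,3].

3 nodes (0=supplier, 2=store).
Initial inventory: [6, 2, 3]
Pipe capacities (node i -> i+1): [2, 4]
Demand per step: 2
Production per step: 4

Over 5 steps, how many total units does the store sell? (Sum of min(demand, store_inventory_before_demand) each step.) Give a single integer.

Step 1: sold=2 (running total=2) -> [8 2 3]
Step 2: sold=2 (running total=4) -> [10 2 3]
Step 3: sold=2 (running total=6) -> [12 2 3]
Step 4: sold=2 (running total=8) -> [14 2 3]
Step 5: sold=2 (running total=10) -> [16 2 3]

Answer: 10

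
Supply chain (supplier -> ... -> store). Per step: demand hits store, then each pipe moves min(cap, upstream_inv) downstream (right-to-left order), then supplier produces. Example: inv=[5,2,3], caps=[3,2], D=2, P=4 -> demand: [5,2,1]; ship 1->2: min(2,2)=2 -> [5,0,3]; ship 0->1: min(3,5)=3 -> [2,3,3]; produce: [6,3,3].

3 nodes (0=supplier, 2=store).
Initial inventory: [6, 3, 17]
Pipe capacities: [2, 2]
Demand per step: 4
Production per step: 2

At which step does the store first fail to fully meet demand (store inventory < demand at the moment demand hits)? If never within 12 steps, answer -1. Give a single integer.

Step 1: demand=4,sold=4 ship[1->2]=2 ship[0->1]=2 prod=2 -> [6 3 15]
Step 2: demand=4,sold=4 ship[1->2]=2 ship[0->1]=2 prod=2 -> [6 3 13]
Step 3: demand=4,sold=4 ship[1->2]=2 ship[0->1]=2 prod=2 -> [6 3 11]
Step 4: demand=4,sold=4 ship[1->2]=2 ship[0->1]=2 prod=2 -> [6 3 9]
Step 5: demand=4,sold=4 ship[1->2]=2 ship[0->1]=2 prod=2 -> [6 3 7]
Step 6: demand=4,sold=4 ship[1->2]=2 ship[0->1]=2 prod=2 -> [6 3 5]
Step 7: demand=4,sold=4 ship[1->2]=2 ship[0->1]=2 prod=2 -> [6 3 3]
Step 8: demand=4,sold=3 ship[1->2]=2 ship[0->1]=2 prod=2 -> [6 3 2]
Step 9: demand=4,sold=2 ship[1->2]=2 ship[0->1]=2 prod=2 -> [6 3 2]
Step 10: demand=4,sold=2 ship[1->2]=2 ship[0->1]=2 prod=2 -> [6 3 2]
Step 11: demand=4,sold=2 ship[1->2]=2 ship[0->1]=2 prod=2 -> [6 3 2]
Step 12: demand=4,sold=2 ship[1->2]=2 ship[0->1]=2 prod=2 -> [6 3 2]
First stockout at step 8

8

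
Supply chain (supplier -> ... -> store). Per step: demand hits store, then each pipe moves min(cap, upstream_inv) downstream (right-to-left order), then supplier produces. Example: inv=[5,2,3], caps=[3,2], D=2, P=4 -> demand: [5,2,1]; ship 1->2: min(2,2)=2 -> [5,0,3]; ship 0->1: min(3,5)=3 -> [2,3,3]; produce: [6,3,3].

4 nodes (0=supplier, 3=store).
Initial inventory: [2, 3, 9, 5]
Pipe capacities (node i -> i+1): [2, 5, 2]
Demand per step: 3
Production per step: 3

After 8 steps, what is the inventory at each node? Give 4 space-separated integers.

Step 1: demand=3,sold=3 ship[2->3]=2 ship[1->2]=3 ship[0->1]=2 prod=3 -> inv=[3 2 10 4]
Step 2: demand=3,sold=3 ship[2->3]=2 ship[1->2]=2 ship[0->1]=2 prod=3 -> inv=[4 2 10 3]
Step 3: demand=3,sold=3 ship[2->3]=2 ship[1->2]=2 ship[0->1]=2 prod=3 -> inv=[5 2 10 2]
Step 4: demand=3,sold=2 ship[2->3]=2 ship[1->2]=2 ship[0->1]=2 prod=3 -> inv=[6 2 10 2]
Step 5: demand=3,sold=2 ship[2->3]=2 ship[1->2]=2 ship[0->1]=2 prod=3 -> inv=[7 2 10 2]
Step 6: demand=3,sold=2 ship[2->3]=2 ship[1->2]=2 ship[0->1]=2 prod=3 -> inv=[8 2 10 2]
Step 7: demand=3,sold=2 ship[2->3]=2 ship[1->2]=2 ship[0->1]=2 prod=3 -> inv=[9 2 10 2]
Step 8: demand=3,sold=2 ship[2->3]=2 ship[1->2]=2 ship[0->1]=2 prod=3 -> inv=[10 2 10 2]

10 2 10 2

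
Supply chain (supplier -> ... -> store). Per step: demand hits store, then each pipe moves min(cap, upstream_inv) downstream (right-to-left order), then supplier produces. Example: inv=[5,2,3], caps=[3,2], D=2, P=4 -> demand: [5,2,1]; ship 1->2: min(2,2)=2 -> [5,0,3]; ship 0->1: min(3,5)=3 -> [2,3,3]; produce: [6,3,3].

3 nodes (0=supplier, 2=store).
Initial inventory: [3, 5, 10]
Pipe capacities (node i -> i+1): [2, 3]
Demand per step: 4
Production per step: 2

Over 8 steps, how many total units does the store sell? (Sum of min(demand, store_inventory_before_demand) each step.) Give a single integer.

Answer: 27

Derivation:
Step 1: sold=4 (running total=4) -> [3 4 9]
Step 2: sold=4 (running total=8) -> [3 3 8]
Step 3: sold=4 (running total=12) -> [3 2 7]
Step 4: sold=4 (running total=16) -> [3 2 5]
Step 5: sold=4 (running total=20) -> [3 2 3]
Step 6: sold=3 (running total=23) -> [3 2 2]
Step 7: sold=2 (running total=25) -> [3 2 2]
Step 8: sold=2 (running total=27) -> [3 2 2]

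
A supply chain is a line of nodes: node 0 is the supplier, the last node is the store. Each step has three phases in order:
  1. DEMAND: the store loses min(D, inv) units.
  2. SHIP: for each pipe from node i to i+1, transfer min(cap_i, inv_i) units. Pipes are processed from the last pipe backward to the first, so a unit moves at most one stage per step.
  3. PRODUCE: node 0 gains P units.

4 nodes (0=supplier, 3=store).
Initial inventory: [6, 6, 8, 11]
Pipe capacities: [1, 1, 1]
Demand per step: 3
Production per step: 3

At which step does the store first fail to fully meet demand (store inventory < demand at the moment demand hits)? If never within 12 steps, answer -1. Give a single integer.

Step 1: demand=3,sold=3 ship[2->3]=1 ship[1->2]=1 ship[0->1]=1 prod=3 -> [8 6 8 9]
Step 2: demand=3,sold=3 ship[2->3]=1 ship[1->2]=1 ship[0->1]=1 prod=3 -> [10 6 8 7]
Step 3: demand=3,sold=3 ship[2->3]=1 ship[1->2]=1 ship[0->1]=1 prod=3 -> [12 6 8 5]
Step 4: demand=3,sold=3 ship[2->3]=1 ship[1->2]=1 ship[0->1]=1 prod=3 -> [14 6 8 3]
Step 5: demand=3,sold=3 ship[2->3]=1 ship[1->2]=1 ship[0->1]=1 prod=3 -> [16 6 8 1]
Step 6: demand=3,sold=1 ship[2->3]=1 ship[1->2]=1 ship[0->1]=1 prod=3 -> [18 6 8 1]
Step 7: demand=3,sold=1 ship[2->3]=1 ship[1->2]=1 ship[0->1]=1 prod=3 -> [20 6 8 1]
Step 8: demand=3,sold=1 ship[2->3]=1 ship[1->2]=1 ship[0->1]=1 prod=3 -> [22 6 8 1]
Step 9: demand=3,sold=1 ship[2->3]=1 ship[1->2]=1 ship[0->1]=1 prod=3 -> [24 6 8 1]
Step 10: demand=3,sold=1 ship[2->3]=1 ship[1->2]=1 ship[0->1]=1 prod=3 -> [26 6 8 1]
Step 11: demand=3,sold=1 ship[2->3]=1 ship[1->2]=1 ship[0->1]=1 prod=3 -> [28 6 8 1]
Step 12: demand=3,sold=1 ship[2->3]=1 ship[1->2]=1 ship[0->1]=1 prod=3 -> [30 6 8 1]
First stockout at step 6

6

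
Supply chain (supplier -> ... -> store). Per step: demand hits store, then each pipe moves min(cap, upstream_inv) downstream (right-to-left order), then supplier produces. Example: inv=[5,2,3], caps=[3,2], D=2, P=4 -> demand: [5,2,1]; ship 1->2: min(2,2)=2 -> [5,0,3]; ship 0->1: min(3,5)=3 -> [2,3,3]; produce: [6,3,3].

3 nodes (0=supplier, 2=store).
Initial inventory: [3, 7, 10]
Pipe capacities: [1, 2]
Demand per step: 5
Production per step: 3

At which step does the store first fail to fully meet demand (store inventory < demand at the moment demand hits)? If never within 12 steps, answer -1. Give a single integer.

Step 1: demand=5,sold=5 ship[1->2]=2 ship[0->1]=1 prod=3 -> [5 6 7]
Step 2: demand=5,sold=5 ship[1->2]=2 ship[0->1]=1 prod=3 -> [7 5 4]
Step 3: demand=5,sold=4 ship[1->2]=2 ship[0->1]=1 prod=3 -> [9 4 2]
Step 4: demand=5,sold=2 ship[1->2]=2 ship[0->1]=1 prod=3 -> [11 3 2]
Step 5: demand=5,sold=2 ship[1->2]=2 ship[0->1]=1 prod=3 -> [13 2 2]
Step 6: demand=5,sold=2 ship[1->2]=2 ship[0->1]=1 prod=3 -> [15 1 2]
Step 7: demand=5,sold=2 ship[1->2]=1 ship[0->1]=1 prod=3 -> [17 1 1]
Step 8: demand=5,sold=1 ship[1->2]=1 ship[0->1]=1 prod=3 -> [19 1 1]
Step 9: demand=5,sold=1 ship[1->2]=1 ship[0->1]=1 prod=3 -> [21 1 1]
Step 10: demand=5,sold=1 ship[1->2]=1 ship[0->1]=1 prod=3 -> [23 1 1]
Step 11: demand=5,sold=1 ship[1->2]=1 ship[0->1]=1 prod=3 -> [25 1 1]
Step 12: demand=5,sold=1 ship[1->2]=1 ship[0->1]=1 prod=3 -> [27 1 1]
First stockout at step 3

3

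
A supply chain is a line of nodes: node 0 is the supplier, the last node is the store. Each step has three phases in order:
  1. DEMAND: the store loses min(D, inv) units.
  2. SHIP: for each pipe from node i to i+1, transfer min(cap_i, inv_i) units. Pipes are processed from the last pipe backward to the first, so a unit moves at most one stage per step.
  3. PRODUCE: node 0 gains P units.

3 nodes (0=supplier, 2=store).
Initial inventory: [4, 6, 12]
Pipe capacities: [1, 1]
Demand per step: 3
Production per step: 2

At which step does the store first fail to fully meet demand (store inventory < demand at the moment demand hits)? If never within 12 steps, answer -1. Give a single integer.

Step 1: demand=3,sold=3 ship[1->2]=1 ship[0->1]=1 prod=2 -> [5 6 10]
Step 2: demand=3,sold=3 ship[1->2]=1 ship[0->1]=1 prod=2 -> [6 6 8]
Step 3: demand=3,sold=3 ship[1->2]=1 ship[0->1]=1 prod=2 -> [7 6 6]
Step 4: demand=3,sold=3 ship[1->2]=1 ship[0->1]=1 prod=2 -> [8 6 4]
Step 5: demand=3,sold=3 ship[1->2]=1 ship[0->1]=1 prod=2 -> [9 6 2]
Step 6: demand=3,sold=2 ship[1->2]=1 ship[0->1]=1 prod=2 -> [10 6 1]
Step 7: demand=3,sold=1 ship[1->2]=1 ship[0->1]=1 prod=2 -> [11 6 1]
Step 8: demand=3,sold=1 ship[1->2]=1 ship[0->1]=1 prod=2 -> [12 6 1]
Step 9: demand=3,sold=1 ship[1->2]=1 ship[0->1]=1 prod=2 -> [13 6 1]
Step 10: demand=3,sold=1 ship[1->2]=1 ship[0->1]=1 prod=2 -> [14 6 1]
Step 11: demand=3,sold=1 ship[1->2]=1 ship[0->1]=1 prod=2 -> [15 6 1]
Step 12: demand=3,sold=1 ship[1->2]=1 ship[0->1]=1 prod=2 -> [16 6 1]
First stockout at step 6

6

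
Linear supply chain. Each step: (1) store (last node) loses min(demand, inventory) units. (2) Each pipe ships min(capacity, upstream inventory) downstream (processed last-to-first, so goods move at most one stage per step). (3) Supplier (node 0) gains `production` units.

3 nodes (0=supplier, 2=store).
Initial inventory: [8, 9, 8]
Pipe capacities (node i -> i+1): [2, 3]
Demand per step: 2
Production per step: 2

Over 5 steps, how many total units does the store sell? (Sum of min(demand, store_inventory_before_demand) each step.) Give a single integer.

Answer: 10

Derivation:
Step 1: sold=2 (running total=2) -> [8 8 9]
Step 2: sold=2 (running total=4) -> [8 7 10]
Step 3: sold=2 (running total=6) -> [8 6 11]
Step 4: sold=2 (running total=8) -> [8 5 12]
Step 5: sold=2 (running total=10) -> [8 4 13]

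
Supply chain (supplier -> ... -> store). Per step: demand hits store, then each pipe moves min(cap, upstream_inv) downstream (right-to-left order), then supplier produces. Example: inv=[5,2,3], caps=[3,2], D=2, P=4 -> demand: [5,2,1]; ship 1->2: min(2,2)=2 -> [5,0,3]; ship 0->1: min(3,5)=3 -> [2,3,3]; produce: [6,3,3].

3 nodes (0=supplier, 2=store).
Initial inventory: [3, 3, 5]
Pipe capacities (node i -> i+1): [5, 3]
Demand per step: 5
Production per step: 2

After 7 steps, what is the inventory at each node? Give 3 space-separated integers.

Step 1: demand=5,sold=5 ship[1->2]=3 ship[0->1]=3 prod=2 -> inv=[2 3 3]
Step 2: demand=5,sold=3 ship[1->2]=3 ship[0->1]=2 prod=2 -> inv=[2 2 3]
Step 3: demand=5,sold=3 ship[1->2]=2 ship[0->1]=2 prod=2 -> inv=[2 2 2]
Step 4: demand=5,sold=2 ship[1->2]=2 ship[0->1]=2 prod=2 -> inv=[2 2 2]
Step 5: demand=5,sold=2 ship[1->2]=2 ship[0->1]=2 prod=2 -> inv=[2 2 2]
Step 6: demand=5,sold=2 ship[1->2]=2 ship[0->1]=2 prod=2 -> inv=[2 2 2]
Step 7: demand=5,sold=2 ship[1->2]=2 ship[0->1]=2 prod=2 -> inv=[2 2 2]

2 2 2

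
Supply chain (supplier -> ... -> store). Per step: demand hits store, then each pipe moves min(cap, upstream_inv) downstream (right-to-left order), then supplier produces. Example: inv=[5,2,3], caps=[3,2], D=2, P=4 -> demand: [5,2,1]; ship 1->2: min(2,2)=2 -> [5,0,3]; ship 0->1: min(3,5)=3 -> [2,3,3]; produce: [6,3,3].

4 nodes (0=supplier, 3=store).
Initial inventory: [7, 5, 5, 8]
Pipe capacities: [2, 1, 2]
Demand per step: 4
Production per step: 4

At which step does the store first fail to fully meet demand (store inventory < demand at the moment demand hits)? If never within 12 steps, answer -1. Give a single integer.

Step 1: demand=4,sold=4 ship[2->3]=2 ship[1->2]=1 ship[0->1]=2 prod=4 -> [9 6 4 6]
Step 2: demand=4,sold=4 ship[2->3]=2 ship[1->2]=1 ship[0->1]=2 prod=4 -> [11 7 3 4]
Step 3: demand=4,sold=4 ship[2->3]=2 ship[1->2]=1 ship[0->1]=2 prod=4 -> [13 8 2 2]
Step 4: demand=4,sold=2 ship[2->3]=2 ship[1->2]=1 ship[0->1]=2 prod=4 -> [15 9 1 2]
Step 5: demand=4,sold=2 ship[2->3]=1 ship[1->2]=1 ship[0->1]=2 prod=4 -> [17 10 1 1]
Step 6: demand=4,sold=1 ship[2->3]=1 ship[1->2]=1 ship[0->1]=2 prod=4 -> [19 11 1 1]
Step 7: demand=4,sold=1 ship[2->3]=1 ship[1->2]=1 ship[0->1]=2 prod=4 -> [21 12 1 1]
Step 8: demand=4,sold=1 ship[2->3]=1 ship[1->2]=1 ship[0->1]=2 prod=4 -> [23 13 1 1]
Step 9: demand=4,sold=1 ship[2->3]=1 ship[1->2]=1 ship[0->1]=2 prod=4 -> [25 14 1 1]
Step 10: demand=4,sold=1 ship[2->3]=1 ship[1->2]=1 ship[0->1]=2 prod=4 -> [27 15 1 1]
Step 11: demand=4,sold=1 ship[2->3]=1 ship[1->2]=1 ship[0->1]=2 prod=4 -> [29 16 1 1]
Step 12: demand=4,sold=1 ship[2->3]=1 ship[1->2]=1 ship[0->1]=2 prod=4 -> [31 17 1 1]
First stockout at step 4

4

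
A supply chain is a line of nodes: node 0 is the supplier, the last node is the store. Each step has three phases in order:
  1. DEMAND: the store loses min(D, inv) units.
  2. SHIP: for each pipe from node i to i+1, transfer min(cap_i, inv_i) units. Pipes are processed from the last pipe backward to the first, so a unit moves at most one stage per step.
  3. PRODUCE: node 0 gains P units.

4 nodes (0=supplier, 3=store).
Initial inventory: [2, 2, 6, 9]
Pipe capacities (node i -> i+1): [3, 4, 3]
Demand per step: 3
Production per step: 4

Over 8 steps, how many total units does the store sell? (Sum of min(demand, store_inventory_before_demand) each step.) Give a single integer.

Answer: 24

Derivation:
Step 1: sold=3 (running total=3) -> [4 2 5 9]
Step 2: sold=3 (running total=6) -> [5 3 4 9]
Step 3: sold=3 (running total=9) -> [6 3 4 9]
Step 4: sold=3 (running total=12) -> [7 3 4 9]
Step 5: sold=3 (running total=15) -> [8 3 4 9]
Step 6: sold=3 (running total=18) -> [9 3 4 9]
Step 7: sold=3 (running total=21) -> [10 3 4 9]
Step 8: sold=3 (running total=24) -> [11 3 4 9]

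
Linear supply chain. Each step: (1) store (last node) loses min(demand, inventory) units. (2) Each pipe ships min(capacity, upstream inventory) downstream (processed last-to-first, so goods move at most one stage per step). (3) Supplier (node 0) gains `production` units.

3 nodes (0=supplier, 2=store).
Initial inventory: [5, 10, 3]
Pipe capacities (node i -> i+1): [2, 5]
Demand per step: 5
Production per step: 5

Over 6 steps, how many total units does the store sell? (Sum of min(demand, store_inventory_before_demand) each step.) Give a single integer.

Step 1: sold=3 (running total=3) -> [8 7 5]
Step 2: sold=5 (running total=8) -> [11 4 5]
Step 3: sold=5 (running total=13) -> [14 2 4]
Step 4: sold=4 (running total=17) -> [17 2 2]
Step 5: sold=2 (running total=19) -> [20 2 2]
Step 6: sold=2 (running total=21) -> [23 2 2]

Answer: 21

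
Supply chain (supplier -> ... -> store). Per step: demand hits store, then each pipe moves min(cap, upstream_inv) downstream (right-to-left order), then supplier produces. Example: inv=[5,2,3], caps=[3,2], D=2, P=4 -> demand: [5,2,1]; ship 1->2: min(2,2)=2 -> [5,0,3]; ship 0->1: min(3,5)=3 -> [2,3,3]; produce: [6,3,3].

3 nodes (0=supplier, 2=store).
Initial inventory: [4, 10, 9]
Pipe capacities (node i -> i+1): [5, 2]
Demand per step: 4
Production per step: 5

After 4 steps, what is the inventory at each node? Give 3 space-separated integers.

Step 1: demand=4,sold=4 ship[1->2]=2 ship[0->1]=4 prod=5 -> inv=[5 12 7]
Step 2: demand=4,sold=4 ship[1->2]=2 ship[0->1]=5 prod=5 -> inv=[5 15 5]
Step 3: demand=4,sold=4 ship[1->2]=2 ship[0->1]=5 prod=5 -> inv=[5 18 3]
Step 4: demand=4,sold=3 ship[1->2]=2 ship[0->1]=5 prod=5 -> inv=[5 21 2]

5 21 2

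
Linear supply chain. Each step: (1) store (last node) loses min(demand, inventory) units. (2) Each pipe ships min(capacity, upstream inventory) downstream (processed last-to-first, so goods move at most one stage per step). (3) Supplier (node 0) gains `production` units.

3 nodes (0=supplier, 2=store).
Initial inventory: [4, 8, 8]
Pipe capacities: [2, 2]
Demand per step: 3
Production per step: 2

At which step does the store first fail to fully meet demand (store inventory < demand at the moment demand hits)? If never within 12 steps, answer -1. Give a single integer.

Step 1: demand=3,sold=3 ship[1->2]=2 ship[0->1]=2 prod=2 -> [4 8 7]
Step 2: demand=3,sold=3 ship[1->2]=2 ship[0->1]=2 prod=2 -> [4 8 6]
Step 3: demand=3,sold=3 ship[1->2]=2 ship[0->1]=2 prod=2 -> [4 8 5]
Step 4: demand=3,sold=3 ship[1->2]=2 ship[0->1]=2 prod=2 -> [4 8 4]
Step 5: demand=3,sold=3 ship[1->2]=2 ship[0->1]=2 prod=2 -> [4 8 3]
Step 6: demand=3,sold=3 ship[1->2]=2 ship[0->1]=2 prod=2 -> [4 8 2]
Step 7: demand=3,sold=2 ship[1->2]=2 ship[0->1]=2 prod=2 -> [4 8 2]
Step 8: demand=3,sold=2 ship[1->2]=2 ship[0->1]=2 prod=2 -> [4 8 2]
Step 9: demand=3,sold=2 ship[1->2]=2 ship[0->1]=2 prod=2 -> [4 8 2]
Step 10: demand=3,sold=2 ship[1->2]=2 ship[0->1]=2 prod=2 -> [4 8 2]
Step 11: demand=3,sold=2 ship[1->2]=2 ship[0->1]=2 prod=2 -> [4 8 2]
Step 12: demand=3,sold=2 ship[1->2]=2 ship[0->1]=2 prod=2 -> [4 8 2]
First stockout at step 7

7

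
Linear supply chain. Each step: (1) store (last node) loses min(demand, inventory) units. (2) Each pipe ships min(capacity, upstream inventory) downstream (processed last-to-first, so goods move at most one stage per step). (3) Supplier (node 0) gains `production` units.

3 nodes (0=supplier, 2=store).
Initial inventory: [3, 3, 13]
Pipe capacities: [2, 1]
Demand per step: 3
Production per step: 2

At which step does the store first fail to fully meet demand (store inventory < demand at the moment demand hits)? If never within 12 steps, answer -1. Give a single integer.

Step 1: demand=3,sold=3 ship[1->2]=1 ship[0->1]=2 prod=2 -> [3 4 11]
Step 2: demand=3,sold=3 ship[1->2]=1 ship[0->1]=2 prod=2 -> [3 5 9]
Step 3: demand=3,sold=3 ship[1->2]=1 ship[0->1]=2 prod=2 -> [3 6 7]
Step 4: demand=3,sold=3 ship[1->2]=1 ship[0->1]=2 prod=2 -> [3 7 5]
Step 5: demand=3,sold=3 ship[1->2]=1 ship[0->1]=2 prod=2 -> [3 8 3]
Step 6: demand=3,sold=3 ship[1->2]=1 ship[0->1]=2 prod=2 -> [3 9 1]
Step 7: demand=3,sold=1 ship[1->2]=1 ship[0->1]=2 prod=2 -> [3 10 1]
Step 8: demand=3,sold=1 ship[1->2]=1 ship[0->1]=2 prod=2 -> [3 11 1]
Step 9: demand=3,sold=1 ship[1->2]=1 ship[0->1]=2 prod=2 -> [3 12 1]
Step 10: demand=3,sold=1 ship[1->2]=1 ship[0->1]=2 prod=2 -> [3 13 1]
Step 11: demand=3,sold=1 ship[1->2]=1 ship[0->1]=2 prod=2 -> [3 14 1]
Step 12: demand=3,sold=1 ship[1->2]=1 ship[0->1]=2 prod=2 -> [3 15 1]
First stockout at step 7

7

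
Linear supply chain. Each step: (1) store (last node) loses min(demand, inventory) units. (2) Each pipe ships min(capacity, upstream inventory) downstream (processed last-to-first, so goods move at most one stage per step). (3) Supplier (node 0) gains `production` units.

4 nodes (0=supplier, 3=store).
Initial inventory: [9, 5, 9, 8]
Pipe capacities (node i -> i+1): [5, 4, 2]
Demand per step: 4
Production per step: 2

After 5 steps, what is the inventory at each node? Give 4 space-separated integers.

Step 1: demand=4,sold=4 ship[2->3]=2 ship[1->2]=4 ship[0->1]=5 prod=2 -> inv=[6 6 11 6]
Step 2: demand=4,sold=4 ship[2->3]=2 ship[1->2]=4 ship[0->1]=5 prod=2 -> inv=[3 7 13 4]
Step 3: demand=4,sold=4 ship[2->3]=2 ship[1->2]=4 ship[0->1]=3 prod=2 -> inv=[2 6 15 2]
Step 4: demand=4,sold=2 ship[2->3]=2 ship[1->2]=4 ship[0->1]=2 prod=2 -> inv=[2 4 17 2]
Step 5: demand=4,sold=2 ship[2->3]=2 ship[1->2]=4 ship[0->1]=2 prod=2 -> inv=[2 2 19 2]

2 2 19 2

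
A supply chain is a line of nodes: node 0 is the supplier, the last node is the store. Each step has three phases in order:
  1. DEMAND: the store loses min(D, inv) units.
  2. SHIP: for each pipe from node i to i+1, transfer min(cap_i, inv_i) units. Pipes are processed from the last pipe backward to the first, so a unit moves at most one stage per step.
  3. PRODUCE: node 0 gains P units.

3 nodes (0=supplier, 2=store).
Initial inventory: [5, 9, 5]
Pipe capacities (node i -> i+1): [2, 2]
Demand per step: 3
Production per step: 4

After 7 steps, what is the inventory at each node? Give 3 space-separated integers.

Step 1: demand=3,sold=3 ship[1->2]=2 ship[0->1]=2 prod=4 -> inv=[7 9 4]
Step 2: demand=3,sold=3 ship[1->2]=2 ship[0->1]=2 prod=4 -> inv=[9 9 3]
Step 3: demand=3,sold=3 ship[1->2]=2 ship[0->1]=2 prod=4 -> inv=[11 9 2]
Step 4: demand=3,sold=2 ship[1->2]=2 ship[0->1]=2 prod=4 -> inv=[13 9 2]
Step 5: demand=3,sold=2 ship[1->2]=2 ship[0->1]=2 prod=4 -> inv=[15 9 2]
Step 6: demand=3,sold=2 ship[1->2]=2 ship[0->1]=2 prod=4 -> inv=[17 9 2]
Step 7: demand=3,sold=2 ship[1->2]=2 ship[0->1]=2 prod=4 -> inv=[19 9 2]

19 9 2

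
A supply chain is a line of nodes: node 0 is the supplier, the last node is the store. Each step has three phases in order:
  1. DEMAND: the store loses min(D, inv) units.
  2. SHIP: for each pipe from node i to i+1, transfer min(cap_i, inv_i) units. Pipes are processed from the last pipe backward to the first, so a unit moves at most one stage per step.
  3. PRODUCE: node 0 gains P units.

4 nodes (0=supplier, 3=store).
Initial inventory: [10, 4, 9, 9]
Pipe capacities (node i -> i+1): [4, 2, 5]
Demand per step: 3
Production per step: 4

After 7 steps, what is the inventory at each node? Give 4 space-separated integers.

Step 1: demand=3,sold=3 ship[2->3]=5 ship[1->2]=2 ship[0->1]=4 prod=4 -> inv=[10 6 6 11]
Step 2: demand=3,sold=3 ship[2->3]=5 ship[1->2]=2 ship[0->1]=4 prod=4 -> inv=[10 8 3 13]
Step 3: demand=3,sold=3 ship[2->3]=3 ship[1->2]=2 ship[0->1]=4 prod=4 -> inv=[10 10 2 13]
Step 4: demand=3,sold=3 ship[2->3]=2 ship[1->2]=2 ship[0->1]=4 prod=4 -> inv=[10 12 2 12]
Step 5: demand=3,sold=3 ship[2->3]=2 ship[1->2]=2 ship[0->1]=4 prod=4 -> inv=[10 14 2 11]
Step 6: demand=3,sold=3 ship[2->3]=2 ship[1->2]=2 ship[0->1]=4 prod=4 -> inv=[10 16 2 10]
Step 7: demand=3,sold=3 ship[2->3]=2 ship[1->2]=2 ship[0->1]=4 prod=4 -> inv=[10 18 2 9]

10 18 2 9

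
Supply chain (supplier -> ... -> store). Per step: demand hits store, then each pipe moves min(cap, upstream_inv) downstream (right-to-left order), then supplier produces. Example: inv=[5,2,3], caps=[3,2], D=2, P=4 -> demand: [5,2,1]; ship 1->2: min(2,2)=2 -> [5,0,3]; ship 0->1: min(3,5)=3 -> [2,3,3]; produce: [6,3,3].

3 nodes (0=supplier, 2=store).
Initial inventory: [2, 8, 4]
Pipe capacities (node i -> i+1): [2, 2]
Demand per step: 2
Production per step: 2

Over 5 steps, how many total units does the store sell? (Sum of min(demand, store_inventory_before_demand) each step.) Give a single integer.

Answer: 10

Derivation:
Step 1: sold=2 (running total=2) -> [2 8 4]
Step 2: sold=2 (running total=4) -> [2 8 4]
Step 3: sold=2 (running total=6) -> [2 8 4]
Step 4: sold=2 (running total=8) -> [2 8 4]
Step 5: sold=2 (running total=10) -> [2 8 4]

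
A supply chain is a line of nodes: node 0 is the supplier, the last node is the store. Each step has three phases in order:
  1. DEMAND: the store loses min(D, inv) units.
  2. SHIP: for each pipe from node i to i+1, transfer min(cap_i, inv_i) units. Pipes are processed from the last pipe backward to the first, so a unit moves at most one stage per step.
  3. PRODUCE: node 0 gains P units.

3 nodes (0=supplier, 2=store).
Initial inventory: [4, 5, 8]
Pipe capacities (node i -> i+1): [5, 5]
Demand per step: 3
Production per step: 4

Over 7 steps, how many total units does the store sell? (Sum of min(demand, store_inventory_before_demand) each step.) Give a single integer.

Step 1: sold=3 (running total=3) -> [4 4 10]
Step 2: sold=3 (running total=6) -> [4 4 11]
Step 3: sold=3 (running total=9) -> [4 4 12]
Step 4: sold=3 (running total=12) -> [4 4 13]
Step 5: sold=3 (running total=15) -> [4 4 14]
Step 6: sold=3 (running total=18) -> [4 4 15]
Step 7: sold=3 (running total=21) -> [4 4 16]

Answer: 21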